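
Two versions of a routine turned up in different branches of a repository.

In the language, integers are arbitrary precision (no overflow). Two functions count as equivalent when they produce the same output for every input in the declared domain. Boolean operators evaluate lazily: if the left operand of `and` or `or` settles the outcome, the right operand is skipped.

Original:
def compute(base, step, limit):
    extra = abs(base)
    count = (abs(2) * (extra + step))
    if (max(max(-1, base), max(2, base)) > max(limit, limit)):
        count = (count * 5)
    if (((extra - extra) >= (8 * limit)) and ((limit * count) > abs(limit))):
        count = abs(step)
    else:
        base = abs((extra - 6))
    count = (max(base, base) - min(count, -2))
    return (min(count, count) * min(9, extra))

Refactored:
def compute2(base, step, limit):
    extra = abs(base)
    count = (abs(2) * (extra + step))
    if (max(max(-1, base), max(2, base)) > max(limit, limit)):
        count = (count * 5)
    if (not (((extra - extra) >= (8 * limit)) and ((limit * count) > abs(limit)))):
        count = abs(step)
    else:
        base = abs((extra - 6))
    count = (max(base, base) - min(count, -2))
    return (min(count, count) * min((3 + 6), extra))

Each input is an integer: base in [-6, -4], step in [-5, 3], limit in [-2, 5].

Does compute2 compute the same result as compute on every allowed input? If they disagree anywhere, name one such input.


On input base=-6, step=-5, limit=-2, compute returns 12 while compute2 returns -24.
verdict: not equivalent; witness: base=-6, step=-5, limit=-2


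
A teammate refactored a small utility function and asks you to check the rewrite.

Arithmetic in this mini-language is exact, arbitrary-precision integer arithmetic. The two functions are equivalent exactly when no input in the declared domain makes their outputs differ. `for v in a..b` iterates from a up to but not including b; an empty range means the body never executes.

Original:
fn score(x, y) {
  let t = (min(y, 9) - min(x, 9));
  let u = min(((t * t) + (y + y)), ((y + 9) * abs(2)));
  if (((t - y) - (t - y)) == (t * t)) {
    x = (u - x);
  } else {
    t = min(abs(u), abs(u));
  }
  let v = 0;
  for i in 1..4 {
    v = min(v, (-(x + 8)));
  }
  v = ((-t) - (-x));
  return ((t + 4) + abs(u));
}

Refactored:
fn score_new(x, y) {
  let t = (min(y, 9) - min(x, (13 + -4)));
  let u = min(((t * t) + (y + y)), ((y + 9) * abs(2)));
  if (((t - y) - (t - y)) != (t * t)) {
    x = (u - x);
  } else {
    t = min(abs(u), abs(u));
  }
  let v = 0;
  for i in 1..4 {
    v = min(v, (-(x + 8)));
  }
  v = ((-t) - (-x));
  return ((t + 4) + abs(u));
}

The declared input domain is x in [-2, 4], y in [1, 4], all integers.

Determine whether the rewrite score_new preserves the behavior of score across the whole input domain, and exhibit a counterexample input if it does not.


The rewrite breaks on x=-2, y=1, where the results are 26 and 18.
score: t = 3; u = 11; (((t - y) - (t - y)) == (t * t)) -> false; t = 11; v = 0; [i=1]; v = -6; [i=2]; v = -6; [i=3]; v = -6; v = -13; return 26
score_new: t = 3; u = 11; (((t - y) - (t - y)) != (t * t)) -> true; x = 13; v = 0; [i=1]; v = -21; [i=2]; v = -21; [i=3]; v = -21; v = 10; return 18
verdict: not equivalent; witness: x=-2, y=1


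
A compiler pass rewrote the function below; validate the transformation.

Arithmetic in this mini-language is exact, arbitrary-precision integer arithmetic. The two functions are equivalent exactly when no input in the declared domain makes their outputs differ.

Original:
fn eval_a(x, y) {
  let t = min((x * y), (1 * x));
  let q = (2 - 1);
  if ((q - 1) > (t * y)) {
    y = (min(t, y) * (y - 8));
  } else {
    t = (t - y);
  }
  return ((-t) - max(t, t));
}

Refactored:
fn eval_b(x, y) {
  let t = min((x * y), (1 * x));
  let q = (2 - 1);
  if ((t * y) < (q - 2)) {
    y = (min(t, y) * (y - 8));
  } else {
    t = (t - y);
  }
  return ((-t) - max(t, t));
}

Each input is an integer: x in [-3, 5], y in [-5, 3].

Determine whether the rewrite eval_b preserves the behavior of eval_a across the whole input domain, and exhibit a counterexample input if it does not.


Run the pair on x=-1, y=1.
eval_a: t = -1; q = 1; ((q - 1) > (t * y)) -> true; y = 7; return 2
eval_b: t = -1; q = 1; ((t * y) < (q - 2)) -> false; t = -2; return 4
2 and 4 differ, so these are not the same function on this domain.
verdict: not equivalent; witness: x=-1, y=1


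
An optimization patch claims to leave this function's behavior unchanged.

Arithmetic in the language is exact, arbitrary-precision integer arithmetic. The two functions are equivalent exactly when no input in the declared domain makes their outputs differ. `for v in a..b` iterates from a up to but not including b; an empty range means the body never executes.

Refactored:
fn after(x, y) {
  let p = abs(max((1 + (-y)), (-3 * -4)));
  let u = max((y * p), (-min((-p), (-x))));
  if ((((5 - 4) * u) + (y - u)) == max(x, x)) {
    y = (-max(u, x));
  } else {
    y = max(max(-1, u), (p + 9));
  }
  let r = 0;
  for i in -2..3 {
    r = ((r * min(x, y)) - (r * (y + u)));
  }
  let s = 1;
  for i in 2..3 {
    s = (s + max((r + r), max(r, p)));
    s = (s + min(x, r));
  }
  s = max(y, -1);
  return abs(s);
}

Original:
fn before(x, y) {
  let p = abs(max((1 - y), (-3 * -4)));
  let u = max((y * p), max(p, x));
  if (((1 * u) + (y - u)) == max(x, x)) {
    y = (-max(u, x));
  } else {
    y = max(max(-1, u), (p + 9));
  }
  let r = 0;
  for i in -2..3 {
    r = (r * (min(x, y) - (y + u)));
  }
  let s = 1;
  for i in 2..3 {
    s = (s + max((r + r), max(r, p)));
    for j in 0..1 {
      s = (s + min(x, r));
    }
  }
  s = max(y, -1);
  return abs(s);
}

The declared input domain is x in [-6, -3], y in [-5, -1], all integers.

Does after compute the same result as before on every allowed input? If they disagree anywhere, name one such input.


Reading the diff, among the changes: constant usage differs, min/max/abs usage differs, arithmetic usage differs, local variable names differ, statement counts differ, loop structure differs.
Tracing x=-5, y=-4: before: p := 12 | u := 12 | (((1 * u) + (y - u)) == max(x, x)): false | y := 21 | r := 0 | iter i=-2: | r := 0 | iter i=-1: | r := 0 | iter i=0: | r := 0 | iter i=1: | r := 0 | iter i=2: | r := 0 | s := 1 | iter i=2: | s := 13 | iter j=0: | s := 8 | s := 21 | result 21 | after: p := 12 | u := 12 | ((((5 - 4) * u) + (y - u)) == max(x, x)): false | y := 21 | r := 0 | iter i=-2: | r := 0 | iter i=-1: | r := 0 | iter i=0: | r := 0 | iter i=1: | r := 0 | iter i=2: | r := 0 | s := 1 | iter i=2: | s := 13 | s := 8 | s := 21 | result 21 — matching result 21.
An exhaustive pass over the 20 declared inputs shows identical outputs.
verdict: equivalent


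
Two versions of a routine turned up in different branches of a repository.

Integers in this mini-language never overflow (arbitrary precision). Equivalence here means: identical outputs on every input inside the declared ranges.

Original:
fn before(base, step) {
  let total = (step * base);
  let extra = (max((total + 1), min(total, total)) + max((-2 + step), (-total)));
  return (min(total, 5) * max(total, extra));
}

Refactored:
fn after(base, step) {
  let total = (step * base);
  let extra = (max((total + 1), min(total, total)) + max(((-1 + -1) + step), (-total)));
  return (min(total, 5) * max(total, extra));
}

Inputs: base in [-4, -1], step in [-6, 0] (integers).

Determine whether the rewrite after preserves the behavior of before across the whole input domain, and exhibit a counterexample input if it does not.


Behavior is preserved: although constant usage differs; arithmetic usage differs, the outputs never diverge.
One worked example (base=-4, step=-5) — before: total=20, then extra=14, then returns 100; after: total=20, then extra=14, then returns 100; agreement on 100.
Checked all 28 inputs in the declared domain: the outputs agree on every one.
verdict: equivalent


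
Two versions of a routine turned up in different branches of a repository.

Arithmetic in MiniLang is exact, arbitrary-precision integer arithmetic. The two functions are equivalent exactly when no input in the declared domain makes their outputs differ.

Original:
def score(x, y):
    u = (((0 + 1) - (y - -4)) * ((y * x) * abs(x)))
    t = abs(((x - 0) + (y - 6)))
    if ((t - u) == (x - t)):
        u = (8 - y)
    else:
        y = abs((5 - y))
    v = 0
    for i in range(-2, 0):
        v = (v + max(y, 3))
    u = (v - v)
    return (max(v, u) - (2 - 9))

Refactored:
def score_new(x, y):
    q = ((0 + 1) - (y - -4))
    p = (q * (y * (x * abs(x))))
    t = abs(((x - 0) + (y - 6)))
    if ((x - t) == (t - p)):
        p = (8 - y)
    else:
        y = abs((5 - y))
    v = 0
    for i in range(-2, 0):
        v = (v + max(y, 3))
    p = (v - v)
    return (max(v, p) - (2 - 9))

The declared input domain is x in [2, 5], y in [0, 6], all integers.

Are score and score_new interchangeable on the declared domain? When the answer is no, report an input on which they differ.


The two versions differ — the changes include local variable names differ; statement counts differ.
Tracing x=3, y=6: score: u := -486 | t := 3 | ((t - u) == (x - t)): false | y := 1 | v := 0 | iter i=-2: | v := 3 | iter i=-1: | v := 6 | u := 0 | result 13 | score_new: q := -9 | p := -486 | t := 3 | ((x - t) == (t - p)): false | y := 1 | v := 0 | iter i=-2: | v := 3 | iter i=-1: | v := 6 | p := 0 | result 13 — matching result 13.
Every one of the 28 inputs gives matching results.
verdict: equivalent


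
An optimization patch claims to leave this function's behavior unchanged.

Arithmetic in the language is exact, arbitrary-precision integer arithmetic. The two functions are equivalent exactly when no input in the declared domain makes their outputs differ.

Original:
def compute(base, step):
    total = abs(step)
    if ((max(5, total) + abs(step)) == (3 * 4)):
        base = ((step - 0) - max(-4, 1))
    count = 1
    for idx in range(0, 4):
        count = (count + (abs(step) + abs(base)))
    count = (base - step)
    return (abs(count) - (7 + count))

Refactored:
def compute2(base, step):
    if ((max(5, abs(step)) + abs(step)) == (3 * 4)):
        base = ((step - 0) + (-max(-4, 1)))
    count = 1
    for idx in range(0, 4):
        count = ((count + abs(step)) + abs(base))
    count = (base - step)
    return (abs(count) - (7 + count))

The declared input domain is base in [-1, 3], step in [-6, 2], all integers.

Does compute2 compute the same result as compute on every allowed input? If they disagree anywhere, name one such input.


This is a faithful refactor — local variable names differ; and arithmetic usage differs; and statement counts differ, but the computed results match everywhere.
Spot check at base=1, step=-5 — compute: total = 5; ((max(5, total) + abs(step)) == (3 * 4)) -> false; count = 1; [idx=0]; count = 7; [idx=1]; count = 13; [idx=2]; count = 19; [idx=3]; count = 25; count = 6; return -7. compute2: ((max(5, abs(step)) + abs(step)) == (3 * 4)) -> false; count = 1; [idx=0]; count = 7; [idx=1]; count = 13; [idx=2]; count = 19; [idx=3]; count = 25; count = 6; return -7. Both give -7.
Across all 45 domain points the two functions coincide.
verdict: equivalent


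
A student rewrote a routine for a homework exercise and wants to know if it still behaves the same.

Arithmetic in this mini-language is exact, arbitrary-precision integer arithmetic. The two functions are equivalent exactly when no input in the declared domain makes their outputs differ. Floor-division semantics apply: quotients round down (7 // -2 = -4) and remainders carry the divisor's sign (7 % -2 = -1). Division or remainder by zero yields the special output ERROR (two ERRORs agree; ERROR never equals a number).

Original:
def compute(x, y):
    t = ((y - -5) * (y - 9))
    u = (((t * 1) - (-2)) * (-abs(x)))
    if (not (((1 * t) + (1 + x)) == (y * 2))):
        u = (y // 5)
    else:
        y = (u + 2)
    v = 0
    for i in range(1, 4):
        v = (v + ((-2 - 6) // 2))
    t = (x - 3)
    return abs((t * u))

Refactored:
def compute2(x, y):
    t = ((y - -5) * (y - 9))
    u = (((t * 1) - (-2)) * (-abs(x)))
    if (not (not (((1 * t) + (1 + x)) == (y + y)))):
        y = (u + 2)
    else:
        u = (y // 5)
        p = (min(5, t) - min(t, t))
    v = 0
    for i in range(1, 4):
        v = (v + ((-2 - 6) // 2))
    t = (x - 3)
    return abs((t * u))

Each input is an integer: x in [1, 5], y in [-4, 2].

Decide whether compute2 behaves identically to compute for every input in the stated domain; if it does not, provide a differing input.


Comparing the listings, the differences include: arithmetic usage differs; and constant usage differs; and boolean connective usage differs; and min/max/abs usage differs; and local variable names differ; and statement counts differ.
One worked example (x=3, y=-1) — compute: t = -40; u = 114; (not (((1 * t) + (1 + x)) == (y * 2))) -> true; u = -1; v = 0; [i=1]; v = -4; [i=2]; v = -8; [i=3]; v = -12; t = 0; return 0; compute2: t = -40; u = 114; (not (not (((1 * t) + (1 + x)) == (y + y)))) -> false; u = -1; p = 0; v = 0; [i=1]; v = -4; [i=2]; v = -8; [i=3]; v = -12; t = 0; return 0; agreement on 0.
Sweeping the whole domain (35 inputs) finds no disagreement.
verdict: equivalent


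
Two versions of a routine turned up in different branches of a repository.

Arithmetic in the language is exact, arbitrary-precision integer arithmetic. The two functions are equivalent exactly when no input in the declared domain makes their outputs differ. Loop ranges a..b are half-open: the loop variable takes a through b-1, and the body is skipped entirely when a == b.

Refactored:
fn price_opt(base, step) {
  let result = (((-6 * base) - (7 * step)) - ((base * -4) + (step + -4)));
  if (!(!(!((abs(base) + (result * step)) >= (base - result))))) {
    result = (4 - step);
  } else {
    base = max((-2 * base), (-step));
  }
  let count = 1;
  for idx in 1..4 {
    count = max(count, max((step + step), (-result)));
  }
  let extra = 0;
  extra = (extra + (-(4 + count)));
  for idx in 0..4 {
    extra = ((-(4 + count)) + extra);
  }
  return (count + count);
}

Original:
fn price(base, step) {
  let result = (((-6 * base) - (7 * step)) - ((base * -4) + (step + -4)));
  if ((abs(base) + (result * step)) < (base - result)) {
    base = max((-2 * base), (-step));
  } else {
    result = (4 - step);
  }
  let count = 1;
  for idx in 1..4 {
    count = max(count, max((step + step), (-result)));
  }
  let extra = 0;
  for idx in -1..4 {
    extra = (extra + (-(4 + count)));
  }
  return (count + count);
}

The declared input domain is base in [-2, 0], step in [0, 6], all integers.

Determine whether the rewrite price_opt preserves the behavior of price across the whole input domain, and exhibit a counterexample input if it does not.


Take base=-2, step=2.
price: result becomes -8; next ((abs(base) + (result * step)) < (base - result)) evaluates to true; next base becomes 4; next count becomes 1; next at idx=1:; next count becomes 8; next at idx=2:; next count becomes 8; next at idx=3:; next count becomes 8; next extra becomes 0; next at idx=-1:; next extra becomes -12; next at idx=0:; next extra becomes -24; next at idx=1:; next extra becomes -36; next at idx=2:; next extra becomes -48; next at idx=3:; next extra becomes -60; next final value 16
price_opt: result becomes -8; next (!(!(!((abs(base) + (result * step)) >= (base - result))))) evaluates to true; next result becomes 2; next count becomes 1; next at idx=1:; next count becomes 4; next at idx=2:; next count becomes 4; next at idx=3:; next count becomes 4; next extra becomes 0; next extra becomes -8; next at idx=0:; next extra becomes -16; next at idx=1:; next extra becomes -24; next at idx=2:; next extra becomes -32; next at idx=3:; next extra becomes -40; next final value 8
16 and 8 differ, so these are not the same function on this domain.
verdict: not equivalent; witness: base=-2, step=2


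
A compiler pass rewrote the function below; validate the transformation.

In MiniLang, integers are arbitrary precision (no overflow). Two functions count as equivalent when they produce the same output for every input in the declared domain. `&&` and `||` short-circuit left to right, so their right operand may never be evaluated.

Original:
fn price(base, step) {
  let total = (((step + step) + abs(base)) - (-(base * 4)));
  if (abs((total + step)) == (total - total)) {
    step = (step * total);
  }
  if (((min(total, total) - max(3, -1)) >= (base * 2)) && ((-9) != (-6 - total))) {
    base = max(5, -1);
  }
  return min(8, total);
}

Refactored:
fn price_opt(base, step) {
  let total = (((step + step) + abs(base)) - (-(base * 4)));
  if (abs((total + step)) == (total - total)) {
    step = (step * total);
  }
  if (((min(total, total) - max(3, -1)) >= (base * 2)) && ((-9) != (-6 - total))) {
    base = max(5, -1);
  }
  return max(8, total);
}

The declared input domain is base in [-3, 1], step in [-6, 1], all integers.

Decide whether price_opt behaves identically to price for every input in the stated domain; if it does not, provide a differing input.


base=-3, step=-6 yields -21 from price but 8 from price_opt.
verdict: not equivalent; witness: base=-3, step=-6


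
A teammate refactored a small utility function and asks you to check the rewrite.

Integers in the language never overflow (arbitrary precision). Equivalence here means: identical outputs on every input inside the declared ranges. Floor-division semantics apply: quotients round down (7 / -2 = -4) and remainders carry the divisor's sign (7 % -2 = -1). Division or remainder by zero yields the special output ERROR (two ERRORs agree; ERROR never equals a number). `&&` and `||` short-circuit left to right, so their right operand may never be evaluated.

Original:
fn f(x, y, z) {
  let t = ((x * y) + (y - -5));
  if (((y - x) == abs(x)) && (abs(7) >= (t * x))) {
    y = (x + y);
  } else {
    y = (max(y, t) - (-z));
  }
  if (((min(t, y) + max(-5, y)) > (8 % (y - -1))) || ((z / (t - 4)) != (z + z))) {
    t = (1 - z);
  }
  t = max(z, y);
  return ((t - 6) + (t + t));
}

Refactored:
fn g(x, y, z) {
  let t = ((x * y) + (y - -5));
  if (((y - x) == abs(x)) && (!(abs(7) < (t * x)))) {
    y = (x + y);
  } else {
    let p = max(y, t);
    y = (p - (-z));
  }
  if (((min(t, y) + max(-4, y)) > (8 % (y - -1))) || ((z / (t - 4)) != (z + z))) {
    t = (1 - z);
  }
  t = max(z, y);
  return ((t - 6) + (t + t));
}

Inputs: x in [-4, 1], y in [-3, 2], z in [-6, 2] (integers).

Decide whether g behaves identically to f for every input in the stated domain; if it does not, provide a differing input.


Equivalent. Although `-5` became `-4`, no input in the stated domain can expose it.
Across all 324 domain points the two functions coincide.
As a probe, take x=-2, y=-3, z=-4: f runs t=8, then (((y - x) == abs(x)) && (abs(7) >= (t * x))) is false, then y=4, then (((min(t, y) + max(-5, y)) > (8 % (y - -1))) || ((z / (t - 4)) != (z + z))) is true, then t=5, then t=4, then returns 6; g runs t=8, then (((y - x) == abs(x)) && (!(abs(7) < (t * x)))) is false, then p=8, then y=4, then (((min(t, y) + max(-4, y)) > (8 % (y - -1))) || ((z / (t - 4)) != (z + z))) is true, then t=5, then t=4, then returns 6; both end at 6.
verdict: equivalent


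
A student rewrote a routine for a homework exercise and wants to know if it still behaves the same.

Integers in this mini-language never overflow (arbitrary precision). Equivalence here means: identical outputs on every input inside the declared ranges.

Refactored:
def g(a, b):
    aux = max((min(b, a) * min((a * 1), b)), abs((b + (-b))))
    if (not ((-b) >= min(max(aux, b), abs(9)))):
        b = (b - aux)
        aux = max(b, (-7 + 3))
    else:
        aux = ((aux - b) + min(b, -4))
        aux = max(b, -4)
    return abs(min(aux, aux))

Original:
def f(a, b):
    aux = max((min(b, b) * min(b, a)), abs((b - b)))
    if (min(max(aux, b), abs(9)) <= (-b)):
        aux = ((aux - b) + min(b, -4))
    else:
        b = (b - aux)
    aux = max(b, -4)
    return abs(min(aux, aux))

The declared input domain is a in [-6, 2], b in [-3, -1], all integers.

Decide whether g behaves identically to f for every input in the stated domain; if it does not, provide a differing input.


Input a=-2, b=-1: 3 from f versus 4 from g.
verdict: not equivalent; witness: a=-2, b=-1


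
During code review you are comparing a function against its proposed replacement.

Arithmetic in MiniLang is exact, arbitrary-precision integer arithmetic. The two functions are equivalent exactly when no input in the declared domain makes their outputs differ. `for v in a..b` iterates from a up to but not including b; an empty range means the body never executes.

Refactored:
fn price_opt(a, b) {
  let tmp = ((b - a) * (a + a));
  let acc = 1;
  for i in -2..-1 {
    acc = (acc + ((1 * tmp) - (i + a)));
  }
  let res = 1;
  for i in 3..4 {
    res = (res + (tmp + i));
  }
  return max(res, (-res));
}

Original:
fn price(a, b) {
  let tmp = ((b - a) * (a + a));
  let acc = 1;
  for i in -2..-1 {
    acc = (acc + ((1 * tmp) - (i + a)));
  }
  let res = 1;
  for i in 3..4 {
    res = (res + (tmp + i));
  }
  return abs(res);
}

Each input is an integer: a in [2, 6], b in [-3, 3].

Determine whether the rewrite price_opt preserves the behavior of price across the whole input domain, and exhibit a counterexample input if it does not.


This is a faithful refactor — min/max/abs usage differs, but the computed results match everywhere.
Spot check at a=2, b=-1 — price: tmp becomes -12; next acc becomes 1; next at i=-2:; next acc becomes -11; next res becomes 1; next at i=3:; next res becomes -8; next final value 8. price_opt: tmp becomes -12; next acc becomes 1; next at i=-2:; next acc becomes -11; next res becomes 1; next at i=3:; next res becomes -8; next final value 8. Both give 8.
Checked all 35 inputs in the declared domain: the outputs agree on every one.
verdict: equivalent


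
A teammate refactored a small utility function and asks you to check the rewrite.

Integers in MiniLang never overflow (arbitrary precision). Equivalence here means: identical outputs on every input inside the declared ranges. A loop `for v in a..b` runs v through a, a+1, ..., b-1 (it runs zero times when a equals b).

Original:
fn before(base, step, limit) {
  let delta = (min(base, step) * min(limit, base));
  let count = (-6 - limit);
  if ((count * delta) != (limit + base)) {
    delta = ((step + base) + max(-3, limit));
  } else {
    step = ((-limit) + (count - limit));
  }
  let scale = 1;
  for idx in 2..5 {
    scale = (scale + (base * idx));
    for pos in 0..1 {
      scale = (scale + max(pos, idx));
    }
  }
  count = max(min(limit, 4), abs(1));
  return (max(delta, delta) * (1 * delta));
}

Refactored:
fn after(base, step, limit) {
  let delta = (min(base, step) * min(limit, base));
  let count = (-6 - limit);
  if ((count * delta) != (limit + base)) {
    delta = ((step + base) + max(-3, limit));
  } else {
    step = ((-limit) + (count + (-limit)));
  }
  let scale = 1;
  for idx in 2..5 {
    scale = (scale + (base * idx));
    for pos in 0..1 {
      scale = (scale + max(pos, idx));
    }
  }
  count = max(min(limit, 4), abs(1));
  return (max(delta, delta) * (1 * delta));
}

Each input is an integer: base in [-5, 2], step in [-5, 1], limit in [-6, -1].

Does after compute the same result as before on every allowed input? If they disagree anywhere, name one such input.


Comparing the listings, the differences include: arithmetic usage differs.
Spot check at base=-4, step=1, limit=-1 — before: delta becomes 16; next count becomes -5; next ((count * delta) != (limit + base)) evaluates to true; next delta becomes -4; next scale becomes 1; next at idx=2:; next scale becomes -7; next at pos=0:; next scale becomes -5; next at idx=3:; next scale becomes -17; next at pos=0:; next scale becomes -14; next at idx=4:; next scale becomes -30; next at pos=0:; next scale becomes -26; next count becomes 1; next final value 16. after: delta becomes 16; next count becomes -5; next ((count * delta) != (limit + base)) evaluates to true; next delta becomes -4; next scale becomes 1; next at idx=2:; next scale becomes -7; next at pos=0:; next scale becomes -5; next at idx=3:; next scale becomes -17; next at pos=0:; next scale becomes -14; next at idx=4:; next scale becomes -30; next at pos=0:; next scale becomes -26; next count becomes 1; next final value 16. Both give 16.
Checked all 336 inputs in the declared domain: the outputs agree on every one.
verdict: equivalent


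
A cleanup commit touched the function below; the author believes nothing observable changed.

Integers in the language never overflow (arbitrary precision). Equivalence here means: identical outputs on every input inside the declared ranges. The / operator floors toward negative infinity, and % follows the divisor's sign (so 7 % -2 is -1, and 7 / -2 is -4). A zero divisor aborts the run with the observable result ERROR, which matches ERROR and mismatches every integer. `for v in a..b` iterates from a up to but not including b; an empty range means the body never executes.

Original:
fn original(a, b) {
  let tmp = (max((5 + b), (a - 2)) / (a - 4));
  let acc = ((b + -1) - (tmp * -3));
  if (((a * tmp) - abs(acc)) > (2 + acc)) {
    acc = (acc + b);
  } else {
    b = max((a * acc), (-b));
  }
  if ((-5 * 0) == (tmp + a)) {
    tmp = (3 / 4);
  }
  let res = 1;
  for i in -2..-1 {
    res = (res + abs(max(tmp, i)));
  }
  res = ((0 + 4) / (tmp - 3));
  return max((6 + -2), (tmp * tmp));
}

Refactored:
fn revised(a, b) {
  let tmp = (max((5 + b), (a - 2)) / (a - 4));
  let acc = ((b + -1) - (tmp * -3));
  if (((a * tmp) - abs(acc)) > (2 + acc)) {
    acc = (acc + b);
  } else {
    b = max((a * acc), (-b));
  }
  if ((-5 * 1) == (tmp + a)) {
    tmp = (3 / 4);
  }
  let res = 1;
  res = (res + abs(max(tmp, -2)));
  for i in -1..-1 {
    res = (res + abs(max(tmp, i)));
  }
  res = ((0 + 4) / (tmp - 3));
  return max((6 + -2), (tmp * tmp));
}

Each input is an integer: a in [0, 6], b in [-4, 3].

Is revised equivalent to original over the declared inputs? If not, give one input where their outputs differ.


Not equivalent: a=3, b=-2 separates them (4 vs 9).
original: tmp=-3, then acc=-12, then (((a * tmp) - abs(acc)) > (2 + acc)) is false, then b=2, then ((-5 * 0) == (tmp + a)) is true, then tmp=0, then res=1, then (i=-2), then res=1, then res=-2, then returns 4
revised: tmp=-3, then acc=-12, then (((a * tmp) - abs(acc)) > (2 + acc)) is false, then b=2, then ((-5 * 1) == (tmp + a)) is false, then res=1, then res=3, then the loop over i runs zero times, then res=-1, then returns 9
verdict: not equivalent; witness: a=3, b=-2


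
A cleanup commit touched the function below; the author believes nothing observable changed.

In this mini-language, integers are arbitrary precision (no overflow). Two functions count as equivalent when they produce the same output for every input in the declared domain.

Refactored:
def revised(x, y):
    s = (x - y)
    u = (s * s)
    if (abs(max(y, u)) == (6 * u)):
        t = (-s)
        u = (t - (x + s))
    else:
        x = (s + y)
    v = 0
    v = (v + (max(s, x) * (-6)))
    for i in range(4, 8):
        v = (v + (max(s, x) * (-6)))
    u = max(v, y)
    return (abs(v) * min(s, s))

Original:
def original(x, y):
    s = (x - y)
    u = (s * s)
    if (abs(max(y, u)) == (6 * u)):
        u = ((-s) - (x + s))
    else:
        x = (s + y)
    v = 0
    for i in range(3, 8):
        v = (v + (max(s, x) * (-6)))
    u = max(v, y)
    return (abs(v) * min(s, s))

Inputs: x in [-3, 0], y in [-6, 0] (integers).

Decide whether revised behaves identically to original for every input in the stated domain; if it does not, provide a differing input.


The two are interchangeable: arithmetic usage differs, plus constant usage differs, plus min/max/abs usage differs, plus local variable names differ, plus loop structure differs, plus statement counts differ, and every declared input agrees.
Spot check at x=-1, y=-2 — original: s := 1 | u := 1 | (abs(max(y, u)) == (6 * u)): false | x := -1 | v := 0 | iter i=3: | v := -6 | iter i=4: | v := -12 | iter i=5: | v := -18 | iter i=6: | v := -24 | iter i=7: | v := -30 | u := -2 | result 30. revised: s := 1 | u := 1 | (abs(max(y, u)) == (6 * u)): false | x := -1 | v := 0 | v := -6 | iter i=4: | v := -12 | iter i=5: | v := -18 | iter i=6: | v := -24 | iter i=7: | v := -30 | u := -2 | result 30. Both give 30.
An exhaustive pass over the 28 declared inputs shows identical outputs.
verdict: equivalent


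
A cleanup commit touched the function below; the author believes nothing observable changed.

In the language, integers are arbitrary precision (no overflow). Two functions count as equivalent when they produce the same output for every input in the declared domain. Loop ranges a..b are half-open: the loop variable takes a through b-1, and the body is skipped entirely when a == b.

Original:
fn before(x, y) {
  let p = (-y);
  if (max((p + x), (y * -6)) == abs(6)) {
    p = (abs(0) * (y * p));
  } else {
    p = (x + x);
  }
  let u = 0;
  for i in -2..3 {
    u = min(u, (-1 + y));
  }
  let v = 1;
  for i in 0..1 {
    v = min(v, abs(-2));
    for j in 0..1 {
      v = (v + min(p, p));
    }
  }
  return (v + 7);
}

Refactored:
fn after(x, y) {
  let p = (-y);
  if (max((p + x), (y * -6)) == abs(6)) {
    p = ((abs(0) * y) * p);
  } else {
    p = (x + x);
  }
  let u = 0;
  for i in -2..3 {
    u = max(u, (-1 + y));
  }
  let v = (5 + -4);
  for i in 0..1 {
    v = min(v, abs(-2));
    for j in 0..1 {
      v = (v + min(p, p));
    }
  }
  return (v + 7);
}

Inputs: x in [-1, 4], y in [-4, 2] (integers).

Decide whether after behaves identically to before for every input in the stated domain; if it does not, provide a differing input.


The suspicious edit (`min(u, (-1 + y))` became `max(u, (-1 + y))`) never changes the result for any input inside the declared domain.
Tracing x=0, y=0: before: p := 0 | (max((p + x), (y * -6)) == abs(6)): false | p := 0 | u := 0 | iter i=-2: | u := -1 | iter i=-1: | u := -1 | iter i=0: | u := -1 | iter i=1: | u := -1 | iter i=2: | u := -1 | v := 1 | iter i=0: | v := 1 | iter j=0: | v := 1 | result 8 | after: p := 0 | (max((p + x), (y * -6)) == abs(6)): false | p := 0 | u := 0 | iter i=-2: | u := 0 | iter i=-1: | u := 0 | iter i=0: | u := 0 | iter i=1: | u := 0 | iter i=2: | u := 0 | v := 1 | iter i=0: | v := 1 | iter j=0: | v := 1 | result 8 — matching result 8.
Checked all 42 inputs in the declared domain: the outputs agree on every one.
verdict: equivalent


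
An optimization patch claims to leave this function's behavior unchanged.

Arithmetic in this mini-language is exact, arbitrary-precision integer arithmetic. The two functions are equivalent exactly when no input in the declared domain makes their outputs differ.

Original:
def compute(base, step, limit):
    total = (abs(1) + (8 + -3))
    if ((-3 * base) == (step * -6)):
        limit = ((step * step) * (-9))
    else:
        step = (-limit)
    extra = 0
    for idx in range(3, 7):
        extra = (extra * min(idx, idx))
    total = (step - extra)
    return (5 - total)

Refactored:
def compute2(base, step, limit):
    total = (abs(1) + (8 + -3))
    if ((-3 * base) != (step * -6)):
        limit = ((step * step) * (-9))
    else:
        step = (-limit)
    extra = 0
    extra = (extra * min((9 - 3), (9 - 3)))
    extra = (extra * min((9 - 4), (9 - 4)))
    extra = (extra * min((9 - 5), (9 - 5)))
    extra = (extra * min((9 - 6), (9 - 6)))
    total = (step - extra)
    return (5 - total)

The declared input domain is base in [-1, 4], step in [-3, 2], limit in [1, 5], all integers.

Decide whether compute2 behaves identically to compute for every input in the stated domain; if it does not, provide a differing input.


Not equivalent: base=-1, step=-3, limit=1 separates them (6 vs 8).
compute: total := 6 | ((-3 * base) == (step * -6)): false | step := -1 | extra := 0 | iter idx=3: | extra := 0 | iter idx=4: | extra := 0 | iter idx=5: | extra := 0 | iter idx=6: | extra := 0 | total := -1 | result 6
compute2: total := 6 | ((-3 * base) != (step * -6)): true | limit := -81 | extra := 0 | extra := 0 | extra := 0 | extra := 0 | extra := 0 | total := -3 | result 8
verdict: not equivalent; witness: base=-1, step=-3, limit=1


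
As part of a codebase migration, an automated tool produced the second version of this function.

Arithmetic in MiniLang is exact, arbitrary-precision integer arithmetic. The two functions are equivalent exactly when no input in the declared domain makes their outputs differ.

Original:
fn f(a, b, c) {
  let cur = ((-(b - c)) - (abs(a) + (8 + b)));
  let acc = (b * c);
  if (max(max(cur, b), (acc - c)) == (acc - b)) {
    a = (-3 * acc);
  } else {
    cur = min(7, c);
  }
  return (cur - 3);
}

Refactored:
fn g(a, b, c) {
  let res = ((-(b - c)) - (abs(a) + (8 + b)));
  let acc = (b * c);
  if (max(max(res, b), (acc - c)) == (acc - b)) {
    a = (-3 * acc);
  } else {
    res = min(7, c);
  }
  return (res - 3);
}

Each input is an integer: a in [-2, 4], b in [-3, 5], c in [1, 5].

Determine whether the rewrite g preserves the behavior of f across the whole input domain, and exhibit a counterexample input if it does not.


Differences: local variable names differ — yet all 315 inputs agree.
verdict: equivalent


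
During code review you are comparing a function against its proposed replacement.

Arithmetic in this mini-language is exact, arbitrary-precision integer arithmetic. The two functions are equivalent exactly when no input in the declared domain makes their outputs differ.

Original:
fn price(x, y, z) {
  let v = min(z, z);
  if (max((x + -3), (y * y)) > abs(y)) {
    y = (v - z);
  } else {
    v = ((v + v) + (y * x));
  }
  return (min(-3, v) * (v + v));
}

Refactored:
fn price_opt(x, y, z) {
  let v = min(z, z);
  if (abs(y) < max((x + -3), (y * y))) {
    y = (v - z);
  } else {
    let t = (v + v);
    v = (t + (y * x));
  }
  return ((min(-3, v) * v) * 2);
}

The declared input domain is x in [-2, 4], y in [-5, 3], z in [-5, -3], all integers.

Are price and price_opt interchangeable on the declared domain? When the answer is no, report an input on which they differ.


Equivalent — the differences include comparison usage differs; arithmetic usage differs; statement counts differ; constant usage differs; local variable names differ, yet no declared input distinguishes the two.
Tracing x=-2, y=1, z=-5: price: v becomes -5; next (max((x + -3), (y * y)) > abs(y)) evaluates to false; next v becomes -12; next final value 288 | price_opt: v becomes -5; next (abs(y) < max((x + -3), (y * y))) evaluates to false; next t becomes -10; next v becomes -12; next final value 288 — matching result 288.
Checked all 189 inputs in the declared domain: the outputs agree on every one.
verdict: equivalent


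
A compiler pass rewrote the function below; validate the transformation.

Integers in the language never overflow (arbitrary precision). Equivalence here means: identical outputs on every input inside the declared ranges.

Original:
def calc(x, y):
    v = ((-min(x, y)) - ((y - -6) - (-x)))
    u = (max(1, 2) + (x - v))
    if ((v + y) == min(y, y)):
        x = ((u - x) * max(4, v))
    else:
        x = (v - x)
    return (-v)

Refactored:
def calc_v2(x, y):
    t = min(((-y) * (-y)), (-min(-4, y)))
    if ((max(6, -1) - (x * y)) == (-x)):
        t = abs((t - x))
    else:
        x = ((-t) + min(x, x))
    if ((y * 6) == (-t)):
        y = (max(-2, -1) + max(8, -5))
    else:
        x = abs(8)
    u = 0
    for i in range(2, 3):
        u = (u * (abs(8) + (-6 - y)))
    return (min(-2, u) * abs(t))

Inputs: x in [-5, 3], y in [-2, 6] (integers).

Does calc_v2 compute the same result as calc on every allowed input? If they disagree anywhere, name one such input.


On input x=-5, y=-2, calc returns -6 while calc_v2 returns -8.
verdict: not equivalent; witness: x=-5, y=-2


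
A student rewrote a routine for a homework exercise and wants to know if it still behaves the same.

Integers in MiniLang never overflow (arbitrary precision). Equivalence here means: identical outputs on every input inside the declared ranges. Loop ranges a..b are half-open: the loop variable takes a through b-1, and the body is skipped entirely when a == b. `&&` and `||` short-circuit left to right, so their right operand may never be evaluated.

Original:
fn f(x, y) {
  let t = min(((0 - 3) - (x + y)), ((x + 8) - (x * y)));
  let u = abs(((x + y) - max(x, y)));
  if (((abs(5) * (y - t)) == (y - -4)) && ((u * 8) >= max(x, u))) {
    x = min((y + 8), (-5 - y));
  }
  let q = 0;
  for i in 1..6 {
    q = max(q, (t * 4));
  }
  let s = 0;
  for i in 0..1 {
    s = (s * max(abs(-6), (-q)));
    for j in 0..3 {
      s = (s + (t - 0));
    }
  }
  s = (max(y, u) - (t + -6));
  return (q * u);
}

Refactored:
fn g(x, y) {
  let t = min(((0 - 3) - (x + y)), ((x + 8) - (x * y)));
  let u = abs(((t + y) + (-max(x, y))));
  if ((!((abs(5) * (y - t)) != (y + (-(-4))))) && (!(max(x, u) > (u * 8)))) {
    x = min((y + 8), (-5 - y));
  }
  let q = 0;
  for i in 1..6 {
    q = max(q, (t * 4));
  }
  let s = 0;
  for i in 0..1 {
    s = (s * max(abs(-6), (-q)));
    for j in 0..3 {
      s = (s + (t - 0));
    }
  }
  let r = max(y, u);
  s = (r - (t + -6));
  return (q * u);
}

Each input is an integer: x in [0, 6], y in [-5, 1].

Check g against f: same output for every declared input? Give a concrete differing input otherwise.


x=0, y=-5 yields 40 from f but 24 from g.
verdict: not equivalent; witness: x=0, y=-5


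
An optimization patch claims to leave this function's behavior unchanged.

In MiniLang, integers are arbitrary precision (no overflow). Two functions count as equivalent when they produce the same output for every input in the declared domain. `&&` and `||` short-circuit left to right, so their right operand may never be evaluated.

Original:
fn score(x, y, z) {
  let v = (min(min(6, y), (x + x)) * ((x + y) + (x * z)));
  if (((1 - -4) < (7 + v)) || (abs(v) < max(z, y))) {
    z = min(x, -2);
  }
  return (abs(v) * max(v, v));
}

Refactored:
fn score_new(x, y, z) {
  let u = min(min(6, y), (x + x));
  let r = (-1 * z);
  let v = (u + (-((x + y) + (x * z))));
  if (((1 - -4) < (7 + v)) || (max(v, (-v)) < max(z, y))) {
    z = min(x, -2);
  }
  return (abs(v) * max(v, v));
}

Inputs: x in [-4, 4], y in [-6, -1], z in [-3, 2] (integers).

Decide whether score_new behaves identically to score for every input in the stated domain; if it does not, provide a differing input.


The rewrite breaks on x=-4, y=-6, z=-3, where the results are -256 and -100.
score: v := -16 | (((1 - -4) < (7 + v)) || (abs(v) < max(z, y))): false | result -256
score_new: u := -8 | r := 3 | v := -10 | (((1 - -4) < (7 + v)) || (max(v, (-v)) < max(z, y))): false | result -100
verdict: not equivalent; witness: x=-4, y=-6, z=-3


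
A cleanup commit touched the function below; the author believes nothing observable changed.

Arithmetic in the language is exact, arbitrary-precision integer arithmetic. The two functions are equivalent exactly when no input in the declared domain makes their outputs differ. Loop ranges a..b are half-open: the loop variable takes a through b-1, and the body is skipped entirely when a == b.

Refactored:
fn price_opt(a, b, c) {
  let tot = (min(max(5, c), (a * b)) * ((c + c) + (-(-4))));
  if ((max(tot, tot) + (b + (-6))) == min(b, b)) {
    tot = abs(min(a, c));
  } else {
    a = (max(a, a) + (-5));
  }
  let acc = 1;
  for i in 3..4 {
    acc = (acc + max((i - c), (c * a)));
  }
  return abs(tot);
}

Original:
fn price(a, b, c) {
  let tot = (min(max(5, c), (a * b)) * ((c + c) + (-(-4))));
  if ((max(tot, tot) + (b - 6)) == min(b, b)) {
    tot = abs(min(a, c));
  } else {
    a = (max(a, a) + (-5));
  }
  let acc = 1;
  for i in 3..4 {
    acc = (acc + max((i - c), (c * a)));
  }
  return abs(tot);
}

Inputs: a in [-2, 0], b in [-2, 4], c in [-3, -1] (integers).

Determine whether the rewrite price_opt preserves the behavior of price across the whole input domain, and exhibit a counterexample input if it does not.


Comparing the listings, the differences include: arithmetic usage differs.
As a probe, take a=0, b=4, c=-2: price runs tot=0, then ((max(tot, tot) + (b - 6)) == min(b, b)) is false, then a=-5, then acc=1, then (i=3), then acc=11, then returns 0; price_opt runs tot=0, then ((max(tot, tot) + (b + (-6))) == min(b, b)) is false, then a=-5, then acc=1, then (i=3), then acc=11, then returns 0; both end at 0.
Checked all 63 inputs in the declared domain: the outputs agree on every one.
verdict: equivalent
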